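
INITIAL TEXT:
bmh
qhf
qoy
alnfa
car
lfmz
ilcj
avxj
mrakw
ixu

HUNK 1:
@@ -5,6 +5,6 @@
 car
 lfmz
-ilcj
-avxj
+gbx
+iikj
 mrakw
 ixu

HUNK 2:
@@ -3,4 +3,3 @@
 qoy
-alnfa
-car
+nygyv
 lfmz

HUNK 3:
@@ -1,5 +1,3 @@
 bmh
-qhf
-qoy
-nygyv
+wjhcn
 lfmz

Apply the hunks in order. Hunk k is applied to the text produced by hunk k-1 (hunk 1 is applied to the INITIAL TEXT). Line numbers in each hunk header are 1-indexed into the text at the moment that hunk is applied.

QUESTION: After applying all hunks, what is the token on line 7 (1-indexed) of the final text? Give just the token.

Answer: ixu

Derivation:
Hunk 1: at line 5 remove [ilcj,avxj] add [gbx,iikj] -> 10 lines: bmh qhf qoy alnfa car lfmz gbx iikj mrakw ixu
Hunk 2: at line 3 remove [alnfa,car] add [nygyv] -> 9 lines: bmh qhf qoy nygyv lfmz gbx iikj mrakw ixu
Hunk 3: at line 1 remove [qhf,qoy,nygyv] add [wjhcn] -> 7 lines: bmh wjhcn lfmz gbx iikj mrakw ixu
Final line 7: ixu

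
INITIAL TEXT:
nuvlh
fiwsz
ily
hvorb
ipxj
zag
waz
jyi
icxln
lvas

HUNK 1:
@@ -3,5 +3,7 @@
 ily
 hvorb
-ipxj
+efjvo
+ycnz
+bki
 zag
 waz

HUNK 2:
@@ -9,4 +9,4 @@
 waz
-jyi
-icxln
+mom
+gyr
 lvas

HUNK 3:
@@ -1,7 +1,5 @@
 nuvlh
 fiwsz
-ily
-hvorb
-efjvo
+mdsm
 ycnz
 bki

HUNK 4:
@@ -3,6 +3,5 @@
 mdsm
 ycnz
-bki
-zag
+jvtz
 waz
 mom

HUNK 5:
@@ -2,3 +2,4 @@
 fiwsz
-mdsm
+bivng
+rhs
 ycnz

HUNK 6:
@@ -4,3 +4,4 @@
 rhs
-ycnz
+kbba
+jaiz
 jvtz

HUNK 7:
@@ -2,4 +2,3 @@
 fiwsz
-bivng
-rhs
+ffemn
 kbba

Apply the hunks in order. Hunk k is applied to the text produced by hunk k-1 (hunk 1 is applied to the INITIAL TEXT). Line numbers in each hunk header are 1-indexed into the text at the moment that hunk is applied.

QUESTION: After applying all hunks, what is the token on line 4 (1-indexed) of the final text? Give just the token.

Answer: kbba

Derivation:
Hunk 1: at line 3 remove [ipxj] add [efjvo,ycnz,bki] -> 12 lines: nuvlh fiwsz ily hvorb efjvo ycnz bki zag waz jyi icxln lvas
Hunk 2: at line 9 remove [jyi,icxln] add [mom,gyr] -> 12 lines: nuvlh fiwsz ily hvorb efjvo ycnz bki zag waz mom gyr lvas
Hunk 3: at line 1 remove [ily,hvorb,efjvo] add [mdsm] -> 10 lines: nuvlh fiwsz mdsm ycnz bki zag waz mom gyr lvas
Hunk 4: at line 3 remove [bki,zag] add [jvtz] -> 9 lines: nuvlh fiwsz mdsm ycnz jvtz waz mom gyr lvas
Hunk 5: at line 2 remove [mdsm] add [bivng,rhs] -> 10 lines: nuvlh fiwsz bivng rhs ycnz jvtz waz mom gyr lvas
Hunk 6: at line 4 remove [ycnz] add [kbba,jaiz] -> 11 lines: nuvlh fiwsz bivng rhs kbba jaiz jvtz waz mom gyr lvas
Hunk 7: at line 2 remove [bivng,rhs] add [ffemn] -> 10 lines: nuvlh fiwsz ffemn kbba jaiz jvtz waz mom gyr lvas
Final line 4: kbba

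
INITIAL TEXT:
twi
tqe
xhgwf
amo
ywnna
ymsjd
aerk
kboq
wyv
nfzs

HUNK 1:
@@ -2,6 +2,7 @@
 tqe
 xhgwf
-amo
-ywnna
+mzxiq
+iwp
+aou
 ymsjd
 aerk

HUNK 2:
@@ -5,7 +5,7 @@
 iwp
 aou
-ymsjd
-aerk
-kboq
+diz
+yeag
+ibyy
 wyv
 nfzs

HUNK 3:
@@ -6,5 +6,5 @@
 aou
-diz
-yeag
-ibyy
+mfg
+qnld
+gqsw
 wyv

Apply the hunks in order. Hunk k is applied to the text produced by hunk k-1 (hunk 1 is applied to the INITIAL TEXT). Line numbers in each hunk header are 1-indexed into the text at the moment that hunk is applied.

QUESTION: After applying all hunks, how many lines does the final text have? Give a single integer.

Answer: 11

Derivation:
Hunk 1: at line 2 remove [amo,ywnna] add [mzxiq,iwp,aou] -> 11 lines: twi tqe xhgwf mzxiq iwp aou ymsjd aerk kboq wyv nfzs
Hunk 2: at line 5 remove [ymsjd,aerk,kboq] add [diz,yeag,ibyy] -> 11 lines: twi tqe xhgwf mzxiq iwp aou diz yeag ibyy wyv nfzs
Hunk 3: at line 6 remove [diz,yeag,ibyy] add [mfg,qnld,gqsw] -> 11 lines: twi tqe xhgwf mzxiq iwp aou mfg qnld gqsw wyv nfzs
Final line count: 11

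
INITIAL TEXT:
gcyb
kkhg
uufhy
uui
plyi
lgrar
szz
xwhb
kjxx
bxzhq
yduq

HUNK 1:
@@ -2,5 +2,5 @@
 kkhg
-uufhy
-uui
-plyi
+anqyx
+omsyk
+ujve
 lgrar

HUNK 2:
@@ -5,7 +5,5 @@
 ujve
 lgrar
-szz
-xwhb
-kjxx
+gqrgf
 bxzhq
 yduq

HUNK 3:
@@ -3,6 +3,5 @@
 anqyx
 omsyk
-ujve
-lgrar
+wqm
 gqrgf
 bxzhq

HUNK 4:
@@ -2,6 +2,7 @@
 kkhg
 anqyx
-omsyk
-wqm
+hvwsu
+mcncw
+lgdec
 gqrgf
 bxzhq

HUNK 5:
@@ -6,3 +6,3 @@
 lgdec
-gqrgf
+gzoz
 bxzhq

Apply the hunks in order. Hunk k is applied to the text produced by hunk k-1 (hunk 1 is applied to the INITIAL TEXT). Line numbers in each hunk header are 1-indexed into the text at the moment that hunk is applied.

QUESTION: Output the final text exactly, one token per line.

Hunk 1: at line 2 remove [uufhy,uui,plyi] add [anqyx,omsyk,ujve] -> 11 lines: gcyb kkhg anqyx omsyk ujve lgrar szz xwhb kjxx bxzhq yduq
Hunk 2: at line 5 remove [szz,xwhb,kjxx] add [gqrgf] -> 9 lines: gcyb kkhg anqyx omsyk ujve lgrar gqrgf bxzhq yduq
Hunk 3: at line 3 remove [ujve,lgrar] add [wqm] -> 8 lines: gcyb kkhg anqyx omsyk wqm gqrgf bxzhq yduq
Hunk 4: at line 2 remove [omsyk,wqm] add [hvwsu,mcncw,lgdec] -> 9 lines: gcyb kkhg anqyx hvwsu mcncw lgdec gqrgf bxzhq yduq
Hunk 5: at line 6 remove [gqrgf] add [gzoz] -> 9 lines: gcyb kkhg anqyx hvwsu mcncw lgdec gzoz bxzhq yduq

Answer: gcyb
kkhg
anqyx
hvwsu
mcncw
lgdec
gzoz
bxzhq
yduq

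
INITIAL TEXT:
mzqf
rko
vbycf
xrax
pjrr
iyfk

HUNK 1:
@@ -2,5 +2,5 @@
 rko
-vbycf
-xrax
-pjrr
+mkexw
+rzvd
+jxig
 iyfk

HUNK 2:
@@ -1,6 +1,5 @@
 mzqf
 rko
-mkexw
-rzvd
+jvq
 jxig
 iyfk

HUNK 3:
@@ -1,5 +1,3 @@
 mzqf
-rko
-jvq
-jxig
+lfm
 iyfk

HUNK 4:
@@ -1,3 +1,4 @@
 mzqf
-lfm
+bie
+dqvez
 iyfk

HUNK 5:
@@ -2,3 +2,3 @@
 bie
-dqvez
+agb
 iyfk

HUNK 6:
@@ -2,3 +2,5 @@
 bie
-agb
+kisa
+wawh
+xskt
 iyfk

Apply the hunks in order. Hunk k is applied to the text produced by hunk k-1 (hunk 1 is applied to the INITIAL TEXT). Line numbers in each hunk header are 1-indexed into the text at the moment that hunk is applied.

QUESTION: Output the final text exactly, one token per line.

Answer: mzqf
bie
kisa
wawh
xskt
iyfk

Derivation:
Hunk 1: at line 2 remove [vbycf,xrax,pjrr] add [mkexw,rzvd,jxig] -> 6 lines: mzqf rko mkexw rzvd jxig iyfk
Hunk 2: at line 1 remove [mkexw,rzvd] add [jvq] -> 5 lines: mzqf rko jvq jxig iyfk
Hunk 3: at line 1 remove [rko,jvq,jxig] add [lfm] -> 3 lines: mzqf lfm iyfk
Hunk 4: at line 1 remove [lfm] add [bie,dqvez] -> 4 lines: mzqf bie dqvez iyfk
Hunk 5: at line 2 remove [dqvez] add [agb] -> 4 lines: mzqf bie agb iyfk
Hunk 6: at line 2 remove [agb] add [kisa,wawh,xskt] -> 6 lines: mzqf bie kisa wawh xskt iyfk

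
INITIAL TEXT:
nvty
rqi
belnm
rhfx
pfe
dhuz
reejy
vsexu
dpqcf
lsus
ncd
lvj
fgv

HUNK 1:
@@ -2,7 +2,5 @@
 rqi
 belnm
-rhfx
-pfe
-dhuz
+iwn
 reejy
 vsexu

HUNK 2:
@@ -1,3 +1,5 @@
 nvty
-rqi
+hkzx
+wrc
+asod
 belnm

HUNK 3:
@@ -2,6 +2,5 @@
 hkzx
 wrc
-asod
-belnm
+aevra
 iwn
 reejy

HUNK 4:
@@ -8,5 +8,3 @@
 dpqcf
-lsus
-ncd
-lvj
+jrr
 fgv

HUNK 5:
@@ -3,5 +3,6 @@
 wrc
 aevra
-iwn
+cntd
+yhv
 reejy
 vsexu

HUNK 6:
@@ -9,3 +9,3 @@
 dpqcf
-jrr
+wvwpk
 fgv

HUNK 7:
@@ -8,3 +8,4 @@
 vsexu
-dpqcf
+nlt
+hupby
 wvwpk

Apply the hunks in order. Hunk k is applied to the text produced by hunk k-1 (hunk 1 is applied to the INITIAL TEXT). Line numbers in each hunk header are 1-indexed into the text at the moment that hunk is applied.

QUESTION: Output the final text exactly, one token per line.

Hunk 1: at line 2 remove [rhfx,pfe,dhuz] add [iwn] -> 11 lines: nvty rqi belnm iwn reejy vsexu dpqcf lsus ncd lvj fgv
Hunk 2: at line 1 remove [rqi] add [hkzx,wrc,asod] -> 13 lines: nvty hkzx wrc asod belnm iwn reejy vsexu dpqcf lsus ncd lvj fgv
Hunk 3: at line 2 remove [asod,belnm] add [aevra] -> 12 lines: nvty hkzx wrc aevra iwn reejy vsexu dpqcf lsus ncd lvj fgv
Hunk 4: at line 8 remove [lsus,ncd,lvj] add [jrr] -> 10 lines: nvty hkzx wrc aevra iwn reejy vsexu dpqcf jrr fgv
Hunk 5: at line 3 remove [iwn] add [cntd,yhv] -> 11 lines: nvty hkzx wrc aevra cntd yhv reejy vsexu dpqcf jrr fgv
Hunk 6: at line 9 remove [jrr] add [wvwpk] -> 11 lines: nvty hkzx wrc aevra cntd yhv reejy vsexu dpqcf wvwpk fgv
Hunk 7: at line 8 remove [dpqcf] add [nlt,hupby] -> 12 lines: nvty hkzx wrc aevra cntd yhv reejy vsexu nlt hupby wvwpk fgv

Answer: nvty
hkzx
wrc
aevra
cntd
yhv
reejy
vsexu
nlt
hupby
wvwpk
fgv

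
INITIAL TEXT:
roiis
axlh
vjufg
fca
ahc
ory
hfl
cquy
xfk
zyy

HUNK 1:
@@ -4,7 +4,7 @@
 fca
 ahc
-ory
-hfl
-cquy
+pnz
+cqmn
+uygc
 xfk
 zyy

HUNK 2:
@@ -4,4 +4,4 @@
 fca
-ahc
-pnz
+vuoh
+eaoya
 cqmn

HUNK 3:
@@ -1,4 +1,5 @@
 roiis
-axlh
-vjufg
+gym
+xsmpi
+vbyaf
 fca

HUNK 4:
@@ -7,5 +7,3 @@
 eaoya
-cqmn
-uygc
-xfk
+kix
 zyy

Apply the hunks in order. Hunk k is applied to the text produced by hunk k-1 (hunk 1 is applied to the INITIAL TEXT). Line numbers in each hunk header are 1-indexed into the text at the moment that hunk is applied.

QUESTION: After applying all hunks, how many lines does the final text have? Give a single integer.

Hunk 1: at line 4 remove [ory,hfl,cquy] add [pnz,cqmn,uygc] -> 10 lines: roiis axlh vjufg fca ahc pnz cqmn uygc xfk zyy
Hunk 2: at line 4 remove [ahc,pnz] add [vuoh,eaoya] -> 10 lines: roiis axlh vjufg fca vuoh eaoya cqmn uygc xfk zyy
Hunk 3: at line 1 remove [axlh,vjufg] add [gym,xsmpi,vbyaf] -> 11 lines: roiis gym xsmpi vbyaf fca vuoh eaoya cqmn uygc xfk zyy
Hunk 4: at line 7 remove [cqmn,uygc,xfk] add [kix] -> 9 lines: roiis gym xsmpi vbyaf fca vuoh eaoya kix zyy
Final line count: 9

Answer: 9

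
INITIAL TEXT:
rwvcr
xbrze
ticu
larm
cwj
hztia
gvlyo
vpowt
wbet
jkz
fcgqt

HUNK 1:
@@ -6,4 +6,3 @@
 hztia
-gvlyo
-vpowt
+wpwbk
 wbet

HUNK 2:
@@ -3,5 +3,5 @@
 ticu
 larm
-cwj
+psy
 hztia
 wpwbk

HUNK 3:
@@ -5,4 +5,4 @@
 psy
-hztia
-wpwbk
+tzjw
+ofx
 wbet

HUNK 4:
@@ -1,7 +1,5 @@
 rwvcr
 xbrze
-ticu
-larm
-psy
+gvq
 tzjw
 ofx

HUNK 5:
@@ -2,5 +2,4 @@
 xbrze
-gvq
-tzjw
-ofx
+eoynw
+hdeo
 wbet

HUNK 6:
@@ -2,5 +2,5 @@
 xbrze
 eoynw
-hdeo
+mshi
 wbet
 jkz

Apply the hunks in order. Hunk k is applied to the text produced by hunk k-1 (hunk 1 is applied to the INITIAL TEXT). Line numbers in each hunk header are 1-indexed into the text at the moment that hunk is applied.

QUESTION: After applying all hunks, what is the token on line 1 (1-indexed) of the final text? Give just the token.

Answer: rwvcr

Derivation:
Hunk 1: at line 6 remove [gvlyo,vpowt] add [wpwbk] -> 10 lines: rwvcr xbrze ticu larm cwj hztia wpwbk wbet jkz fcgqt
Hunk 2: at line 3 remove [cwj] add [psy] -> 10 lines: rwvcr xbrze ticu larm psy hztia wpwbk wbet jkz fcgqt
Hunk 3: at line 5 remove [hztia,wpwbk] add [tzjw,ofx] -> 10 lines: rwvcr xbrze ticu larm psy tzjw ofx wbet jkz fcgqt
Hunk 4: at line 1 remove [ticu,larm,psy] add [gvq] -> 8 lines: rwvcr xbrze gvq tzjw ofx wbet jkz fcgqt
Hunk 5: at line 2 remove [gvq,tzjw,ofx] add [eoynw,hdeo] -> 7 lines: rwvcr xbrze eoynw hdeo wbet jkz fcgqt
Hunk 6: at line 2 remove [hdeo] add [mshi] -> 7 lines: rwvcr xbrze eoynw mshi wbet jkz fcgqt
Final line 1: rwvcr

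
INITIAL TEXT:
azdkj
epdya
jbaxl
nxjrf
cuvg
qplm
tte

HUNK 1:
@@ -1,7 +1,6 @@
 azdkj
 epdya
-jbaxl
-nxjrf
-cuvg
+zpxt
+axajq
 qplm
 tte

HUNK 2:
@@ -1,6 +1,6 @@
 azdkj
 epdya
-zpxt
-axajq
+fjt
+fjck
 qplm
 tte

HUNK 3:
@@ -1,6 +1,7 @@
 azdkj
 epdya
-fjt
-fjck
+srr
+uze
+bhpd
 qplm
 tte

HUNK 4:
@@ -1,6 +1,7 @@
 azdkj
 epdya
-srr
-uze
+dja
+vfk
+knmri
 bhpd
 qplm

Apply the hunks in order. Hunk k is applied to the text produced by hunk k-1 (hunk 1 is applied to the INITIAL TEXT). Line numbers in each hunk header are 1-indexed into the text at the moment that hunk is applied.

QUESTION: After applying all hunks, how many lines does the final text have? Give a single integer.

Answer: 8

Derivation:
Hunk 1: at line 1 remove [jbaxl,nxjrf,cuvg] add [zpxt,axajq] -> 6 lines: azdkj epdya zpxt axajq qplm tte
Hunk 2: at line 1 remove [zpxt,axajq] add [fjt,fjck] -> 6 lines: azdkj epdya fjt fjck qplm tte
Hunk 3: at line 1 remove [fjt,fjck] add [srr,uze,bhpd] -> 7 lines: azdkj epdya srr uze bhpd qplm tte
Hunk 4: at line 1 remove [srr,uze] add [dja,vfk,knmri] -> 8 lines: azdkj epdya dja vfk knmri bhpd qplm tte
Final line count: 8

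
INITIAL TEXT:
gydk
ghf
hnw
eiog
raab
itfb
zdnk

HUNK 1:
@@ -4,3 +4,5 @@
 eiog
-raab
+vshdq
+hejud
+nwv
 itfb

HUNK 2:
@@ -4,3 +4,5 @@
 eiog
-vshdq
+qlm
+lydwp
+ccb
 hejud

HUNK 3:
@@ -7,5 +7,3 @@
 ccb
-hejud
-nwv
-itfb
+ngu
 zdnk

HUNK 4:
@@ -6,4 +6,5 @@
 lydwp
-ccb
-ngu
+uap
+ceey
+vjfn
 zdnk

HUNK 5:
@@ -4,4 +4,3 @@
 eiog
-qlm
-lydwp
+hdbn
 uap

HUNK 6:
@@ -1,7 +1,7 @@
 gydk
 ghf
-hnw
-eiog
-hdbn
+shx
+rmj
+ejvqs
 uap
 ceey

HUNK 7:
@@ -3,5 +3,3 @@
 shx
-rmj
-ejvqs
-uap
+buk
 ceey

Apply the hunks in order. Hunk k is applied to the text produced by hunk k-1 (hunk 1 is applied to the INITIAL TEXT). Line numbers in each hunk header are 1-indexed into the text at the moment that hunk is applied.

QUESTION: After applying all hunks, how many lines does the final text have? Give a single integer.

Answer: 7

Derivation:
Hunk 1: at line 4 remove [raab] add [vshdq,hejud,nwv] -> 9 lines: gydk ghf hnw eiog vshdq hejud nwv itfb zdnk
Hunk 2: at line 4 remove [vshdq] add [qlm,lydwp,ccb] -> 11 lines: gydk ghf hnw eiog qlm lydwp ccb hejud nwv itfb zdnk
Hunk 3: at line 7 remove [hejud,nwv,itfb] add [ngu] -> 9 lines: gydk ghf hnw eiog qlm lydwp ccb ngu zdnk
Hunk 4: at line 6 remove [ccb,ngu] add [uap,ceey,vjfn] -> 10 lines: gydk ghf hnw eiog qlm lydwp uap ceey vjfn zdnk
Hunk 5: at line 4 remove [qlm,lydwp] add [hdbn] -> 9 lines: gydk ghf hnw eiog hdbn uap ceey vjfn zdnk
Hunk 6: at line 1 remove [hnw,eiog,hdbn] add [shx,rmj,ejvqs] -> 9 lines: gydk ghf shx rmj ejvqs uap ceey vjfn zdnk
Hunk 7: at line 3 remove [rmj,ejvqs,uap] add [buk] -> 7 lines: gydk ghf shx buk ceey vjfn zdnk
Final line count: 7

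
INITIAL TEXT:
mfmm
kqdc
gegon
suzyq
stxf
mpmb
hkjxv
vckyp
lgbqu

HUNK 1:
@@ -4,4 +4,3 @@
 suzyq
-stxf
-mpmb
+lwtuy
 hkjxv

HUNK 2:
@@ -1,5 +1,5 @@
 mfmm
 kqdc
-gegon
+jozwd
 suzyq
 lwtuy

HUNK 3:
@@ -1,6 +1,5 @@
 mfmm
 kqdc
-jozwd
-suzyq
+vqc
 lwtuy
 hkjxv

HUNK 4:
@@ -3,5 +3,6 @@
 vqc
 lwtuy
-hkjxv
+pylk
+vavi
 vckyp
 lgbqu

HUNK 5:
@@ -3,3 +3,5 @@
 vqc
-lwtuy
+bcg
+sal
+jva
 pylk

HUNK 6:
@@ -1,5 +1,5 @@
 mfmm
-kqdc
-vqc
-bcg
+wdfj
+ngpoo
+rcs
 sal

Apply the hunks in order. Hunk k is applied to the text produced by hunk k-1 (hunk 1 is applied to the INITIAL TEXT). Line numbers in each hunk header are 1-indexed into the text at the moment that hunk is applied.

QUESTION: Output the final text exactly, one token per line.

Hunk 1: at line 4 remove [stxf,mpmb] add [lwtuy] -> 8 lines: mfmm kqdc gegon suzyq lwtuy hkjxv vckyp lgbqu
Hunk 2: at line 1 remove [gegon] add [jozwd] -> 8 lines: mfmm kqdc jozwd suzyq lwtuy hkjxv vckyp lgbqu
Hunk 3: at line 1 remove [jozwd,suzyq] add [vqc] -> 7 lines: mfmm kqdc vqc lwtuy hkjxv vckyp lgbqu
Hunk 4: at line 3 remove [hkjxv] add [pylk,vavi] -> 8 lines: mfmm kqdc vqc lwtuy pylk vavi vckyp lgbqu
Hunk 5: at line 3 remove [lwtuy] add [bcg,sal,jva] -> 10 lines: mfmm kqdc vqc bcg sal jva pylk vavi vckyp lgbqu
Hunk 6: at line 1 remove [kqdc,vqc,bcg] add [wdfj,ngpoo,rcs] -> 10 lines: mfmm wdfj ngpoo rcs sal jva pylk vavi vckyp lgbqu

Answer: mfmm
wdfj
ngpoo
rcs
sal
jva
pylk
vavi
vckyp
lgbqu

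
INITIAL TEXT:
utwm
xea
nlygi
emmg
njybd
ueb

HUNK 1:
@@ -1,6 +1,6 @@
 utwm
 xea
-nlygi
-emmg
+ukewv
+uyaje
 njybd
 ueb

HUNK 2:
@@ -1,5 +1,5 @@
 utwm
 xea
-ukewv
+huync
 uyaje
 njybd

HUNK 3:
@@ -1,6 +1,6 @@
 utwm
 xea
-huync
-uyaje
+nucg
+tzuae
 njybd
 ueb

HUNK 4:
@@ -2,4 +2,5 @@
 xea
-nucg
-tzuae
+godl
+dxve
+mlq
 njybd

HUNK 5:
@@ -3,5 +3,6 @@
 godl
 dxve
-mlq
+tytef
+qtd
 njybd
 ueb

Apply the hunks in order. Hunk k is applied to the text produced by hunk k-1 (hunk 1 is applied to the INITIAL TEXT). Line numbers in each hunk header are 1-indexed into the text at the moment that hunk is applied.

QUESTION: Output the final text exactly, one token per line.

Hunk 1: at line 1 remove [nlygi,emmg] add [ukewv,uyaje] -> 6 lines: utwm xea ukewv uyaje njybd ueb
Hunk 2: at line 1 remove [ukewv] add [huync] -> 6 lines: utwm xea huync uyaje njybd ueb
Hunk 3: at line 1 remove [huync,uyaje] add [nucg,tzuae] -> 6 lines: utwm xea nucg tzuae njybd ueb
Hunk 4: at line 2 remove [nucg,tzuae] add [godl,dxve,mlq] -> 7 lines: utwm xea godl dxve mlq njybd ueb
Hunk 5: at line 3 remove [mlq] add [tytef,qtd] -> 8 lines: utwm xea godl dxve tytef qtd njybd ueb

Answer: utwm
xea
godl
dxve
tytef
qtd
njybd
ueb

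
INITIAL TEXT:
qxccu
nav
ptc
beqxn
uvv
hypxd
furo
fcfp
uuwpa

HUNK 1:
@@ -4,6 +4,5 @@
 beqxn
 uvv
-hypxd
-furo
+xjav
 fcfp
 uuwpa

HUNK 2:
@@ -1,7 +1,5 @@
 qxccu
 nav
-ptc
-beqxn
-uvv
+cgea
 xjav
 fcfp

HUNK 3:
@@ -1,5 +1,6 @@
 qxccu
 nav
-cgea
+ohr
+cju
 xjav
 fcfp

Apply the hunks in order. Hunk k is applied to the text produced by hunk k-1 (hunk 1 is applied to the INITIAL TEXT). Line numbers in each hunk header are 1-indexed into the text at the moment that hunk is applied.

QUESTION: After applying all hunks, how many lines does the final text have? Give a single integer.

Answer: 7

Derivation:
Hunk 1: at line 4 remove [hypxd,furo] add [xjav] -> 8 lines: qxccu nav ptc beqxn uvv xjav fcfp uuwpa
Hunk 2: at line 1 remove [ptc,beqxn,uvv] add [cgea] -> 6 lines: qxccu nav cgea xjav fcfp uuwpa
Hunk 3: at line 1 remove [cgea] add [ohr,cju] -> 7 lines: qxccu nav ohr cju xjav fcfp uuwpa
Final line count: 7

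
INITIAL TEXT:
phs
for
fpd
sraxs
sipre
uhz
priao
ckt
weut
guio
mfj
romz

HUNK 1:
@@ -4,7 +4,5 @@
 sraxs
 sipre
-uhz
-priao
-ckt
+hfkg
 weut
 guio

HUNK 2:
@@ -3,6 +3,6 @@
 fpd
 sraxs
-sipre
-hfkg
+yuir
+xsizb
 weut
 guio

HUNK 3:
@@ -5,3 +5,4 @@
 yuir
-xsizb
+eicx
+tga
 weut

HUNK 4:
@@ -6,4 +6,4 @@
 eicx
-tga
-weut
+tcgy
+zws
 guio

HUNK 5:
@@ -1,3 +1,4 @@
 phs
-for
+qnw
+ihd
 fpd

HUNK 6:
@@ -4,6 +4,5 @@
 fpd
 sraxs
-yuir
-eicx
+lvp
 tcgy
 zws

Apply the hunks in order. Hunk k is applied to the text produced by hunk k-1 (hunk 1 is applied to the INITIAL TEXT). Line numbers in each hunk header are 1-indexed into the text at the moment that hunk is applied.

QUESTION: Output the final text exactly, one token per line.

Answer: phs
qnw
ihd
fpd
sraxs
lvp
tcgy
zws
guio
mfj
romz

Derivation:
Hunk 1: at line 4 remove [uhz,priao,ckt] add [hfkg] -> 10 lines: phs for fpd sraxs sipre hfkg weut guio mfj romz
Hunk 2: at line 3 remove [sipre,hfkg] add [yuir,xsizb] -> 10 lines: phs for fpd sraxs yuir xsizb weut guio mfj romz
Hunk 3: at line 5 remove [xsizb] add [eicx,tga] -> 11 lines: phs for fpd sraxs yuir eicx tga weut guio mfj romz
Hunk 4: at line 6 remove [tga,weut] add [tcgy,zws] -> 11 lines: phs for fpd sraxs yuir eicx tcgy zws guio mfj romz
Hunk 5: at line 1 remove [for] add [qnw,ihd] -> 12 lines: phs qnw ihd fpd sraxs yuir eicx tcgy zws guio mfj romz
Hunk 6: at line 4 remove [yuir,eicx] add [lvp] -> 11 lines: phs qnw ihd fpd sraxs lvp tcgy zws guio mfj romz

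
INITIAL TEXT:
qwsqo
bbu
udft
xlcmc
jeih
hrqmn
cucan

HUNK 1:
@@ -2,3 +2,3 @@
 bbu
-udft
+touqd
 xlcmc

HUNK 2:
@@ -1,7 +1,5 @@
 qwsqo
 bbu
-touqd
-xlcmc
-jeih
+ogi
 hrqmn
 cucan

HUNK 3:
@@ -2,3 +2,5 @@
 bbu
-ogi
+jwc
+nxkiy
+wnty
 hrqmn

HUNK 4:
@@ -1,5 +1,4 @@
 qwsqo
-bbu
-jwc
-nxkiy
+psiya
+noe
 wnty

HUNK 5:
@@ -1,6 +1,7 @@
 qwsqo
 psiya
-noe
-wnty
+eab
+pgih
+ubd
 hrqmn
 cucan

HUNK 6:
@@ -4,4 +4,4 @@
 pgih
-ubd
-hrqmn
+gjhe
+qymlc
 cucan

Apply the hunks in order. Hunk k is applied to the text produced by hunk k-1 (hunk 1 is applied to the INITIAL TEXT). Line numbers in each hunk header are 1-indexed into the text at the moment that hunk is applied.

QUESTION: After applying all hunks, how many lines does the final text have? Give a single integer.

Hunk 1: at line 2 remove [udft] add [touqd] -> 7 lines: qwsqo bbu touqd xlcmc jeih hrqmn cucan
Hunk 2: at line 1 remove [touqd,xlcmc,jeih] add [ogi] -> 5 lines: qwsqo bbu ogi hrqmn cucan
Hunk 3: at line 2 remove [ogi] add [jwc,nxkiy,wnty] -> 7 lines: qwsqo bbu jwc nxkiy wnty hrqmn cucan
Hunk 4: at line 1 remove [bbu,jwc,nxkiy] add [psiya,noe] -> 6 lines: qwsqo psiya noe wnty hrqmn cucan
Hunk 5: at line 1 remove [noe,wnty] add [eab,pgih,ubd] -> 7 lines: qwsqo psiya eab pgih ubd hrqmn cucan
Hunk 6: at line 4 remove [ubd,hrqmn] add [gjhe,qymlc] -> 7 lines: qwsqo psiya eab pgih gjhe qymlc cucan
Final line count: 7

Answer: 7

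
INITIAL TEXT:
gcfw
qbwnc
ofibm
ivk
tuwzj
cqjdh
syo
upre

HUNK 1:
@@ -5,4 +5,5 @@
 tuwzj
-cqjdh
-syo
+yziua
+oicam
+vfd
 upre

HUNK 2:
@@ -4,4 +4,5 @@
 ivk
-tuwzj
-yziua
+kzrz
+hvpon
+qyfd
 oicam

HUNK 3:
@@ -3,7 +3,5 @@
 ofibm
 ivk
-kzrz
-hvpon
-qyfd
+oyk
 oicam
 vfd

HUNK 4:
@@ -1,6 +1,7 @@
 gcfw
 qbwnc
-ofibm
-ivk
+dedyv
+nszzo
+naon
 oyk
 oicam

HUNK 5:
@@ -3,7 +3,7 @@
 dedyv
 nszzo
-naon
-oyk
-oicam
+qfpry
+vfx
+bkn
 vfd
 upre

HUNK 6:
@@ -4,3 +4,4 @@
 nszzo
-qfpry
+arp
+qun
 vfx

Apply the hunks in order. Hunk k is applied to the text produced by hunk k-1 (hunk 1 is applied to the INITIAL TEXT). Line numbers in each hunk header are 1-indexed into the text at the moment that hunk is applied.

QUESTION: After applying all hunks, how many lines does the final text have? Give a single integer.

Answer: 10

Derivation:
Hunk 1: at line 5 remove [cqjdh,syo] add [yziua,oicam,vfd] -> 9 lines: gcfw qbwnc ofibm ivk tuwzj yziua oicam vfd upre
Hunk 2: at line 4 remove [tuwzj,yziua] add [kzrz,hvpon,qyfd] -> 10 lines: gcfw qbwnc ofibm ivk kzrz hvpon qyfd oicam vfd upre
Hunk 3: at line 3 remove [kzrz,hvpon,qyfd] add [oyk] -> 8 lines: gcfw qbwnc ofibm ivk oyk oicam vfd upre
Hunk 4: at line 1 remove [ofibm,ivk] add [dedyv,nszzo,naon] -> 9 lines: gcfw qbwnc dedyv nszzo naon oyk oicam vfd upre
Hunk 5: at line 3 remove [naon,oyk,oicam] add [qfpry,vfx,bkn] -> 9 lines: gcfw qbwnc dedyv nszzo qfpry vfx bkn vfd upre
Hunk 6: at line 4 remove [qfpry] add [arp,qun] -> 10 lines: gcfw qbwnc dedyv nszzo arp qun vfx bkn vfd upre
Final line count: 10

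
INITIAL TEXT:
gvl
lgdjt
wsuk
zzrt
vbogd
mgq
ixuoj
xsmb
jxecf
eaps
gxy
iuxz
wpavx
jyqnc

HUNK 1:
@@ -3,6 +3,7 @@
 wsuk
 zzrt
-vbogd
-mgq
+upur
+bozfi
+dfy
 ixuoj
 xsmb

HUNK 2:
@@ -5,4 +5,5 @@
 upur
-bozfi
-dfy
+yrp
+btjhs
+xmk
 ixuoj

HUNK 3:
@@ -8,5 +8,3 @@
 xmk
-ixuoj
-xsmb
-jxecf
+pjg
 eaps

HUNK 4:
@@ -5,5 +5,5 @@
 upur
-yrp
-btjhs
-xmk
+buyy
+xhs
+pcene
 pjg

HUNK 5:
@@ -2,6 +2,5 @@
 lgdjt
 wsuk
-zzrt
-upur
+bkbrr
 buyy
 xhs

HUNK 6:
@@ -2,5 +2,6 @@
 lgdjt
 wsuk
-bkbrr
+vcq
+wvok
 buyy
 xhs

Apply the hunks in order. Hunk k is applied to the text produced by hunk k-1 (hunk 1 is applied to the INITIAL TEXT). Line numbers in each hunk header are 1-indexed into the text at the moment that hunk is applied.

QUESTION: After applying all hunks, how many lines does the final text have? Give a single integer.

Answer: 14

Derivation:
Hunk 1: at line 3 remove [vbogd,mgq] add [upur,bozfi,dfy] -> 15 lines: gvl lgdjt wsuk zzrt upur bozfi dfy ixuoj xsmb jxecf eaps gxy iuxz wpavx jyqnc
Hunk 2: at line 5 remove [bozfi,dfy] add [yrp,btjhs,xmk] -> 16 lines: gvl lgdjt wsuk zzrt upur yrp btjhs xmk ixuoj xsmb jxecf eaps gxy iuxz wpavx jyqnc
Hunk 3: at line 8 remove [ixuoj,xsmb,jxecf] add [pjg] -> 14 lines: gvl lgdjt wsuk zzrt upur yrp btjhs xmk pjg eaps gxy iuxz wpavx jyqnc
Hunk 4: at line 5 remove [yrp,btjhs,xmk] add [buyy,xhs,pcene] -> 14 lines: gvl lgdjt wsuk zzrt upur buyy xhs pcene pjg eaps gxy iuxz wpavx jyqnc
Hunk 5: at line 2 remove [zzrt,upur] add [bkbrr] -> 13 lines: gvl lgdjt wsuk bkbrr buyy xhs pcene pjg eaps gxy iuxz wpavx jyqnc
Hunk 6: at line 2 remove [bkbrr] add [vcq,wvok] -> 14 lines: gvl lgdjt wsuk vcq wvok buyy xhs pcene pjg eaps gxy iuxz wpavx jyqnc
Final line count: 14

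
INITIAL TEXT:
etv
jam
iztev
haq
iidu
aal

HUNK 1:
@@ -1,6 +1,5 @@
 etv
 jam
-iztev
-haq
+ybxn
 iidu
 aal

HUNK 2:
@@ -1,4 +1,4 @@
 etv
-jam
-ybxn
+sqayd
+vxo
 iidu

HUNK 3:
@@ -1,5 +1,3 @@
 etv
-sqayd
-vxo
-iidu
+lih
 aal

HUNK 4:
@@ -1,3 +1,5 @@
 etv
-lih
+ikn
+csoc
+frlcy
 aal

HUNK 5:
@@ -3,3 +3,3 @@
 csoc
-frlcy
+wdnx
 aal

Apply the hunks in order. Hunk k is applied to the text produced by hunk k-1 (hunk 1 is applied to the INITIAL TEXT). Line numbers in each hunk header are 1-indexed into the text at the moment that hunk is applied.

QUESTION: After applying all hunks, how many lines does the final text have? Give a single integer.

Answer: 5

Derivation:
Hunk 1: at line 1 remove [iztev,haq] add [ybxn] -> 5 lines: etv jam ybxn iidu aal
Hunk 2: at line 1 remove [jam,ybxn] add [sqayd,vxo] -> 5 lines: etv sqayd vxo iidu aal
Hunk 3: at line 1 remove [sqayd,vxo,iidu] add [lih] -> 3 lines: etv lih aal
Hunk 4: at line 1 remove [lih] add [ikn,csoc,frlcy] -> 5 lines: etv ikn csoc frlcy aal
Hunk 5: at line 3 remove [frlcy] add [wdnx] -> 5 lines: etv ikn csoc wdnx aal
Final line count: 5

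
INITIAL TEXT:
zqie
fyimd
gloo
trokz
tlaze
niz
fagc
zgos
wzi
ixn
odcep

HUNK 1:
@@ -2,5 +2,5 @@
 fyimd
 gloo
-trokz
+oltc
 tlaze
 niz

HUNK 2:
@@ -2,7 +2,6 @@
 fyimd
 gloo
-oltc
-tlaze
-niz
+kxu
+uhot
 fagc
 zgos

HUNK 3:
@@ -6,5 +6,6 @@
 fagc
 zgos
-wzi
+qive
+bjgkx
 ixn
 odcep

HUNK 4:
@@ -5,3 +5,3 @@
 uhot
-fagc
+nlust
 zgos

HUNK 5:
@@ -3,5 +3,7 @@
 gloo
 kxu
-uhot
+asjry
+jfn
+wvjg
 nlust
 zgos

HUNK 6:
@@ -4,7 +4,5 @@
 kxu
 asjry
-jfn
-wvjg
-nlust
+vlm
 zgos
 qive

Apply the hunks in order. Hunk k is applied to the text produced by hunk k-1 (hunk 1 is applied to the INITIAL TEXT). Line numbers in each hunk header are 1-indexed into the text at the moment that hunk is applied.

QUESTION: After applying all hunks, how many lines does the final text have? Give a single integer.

Answer: 11

Derivation:
Hunk 1: at line 2 remove [trokz] add [oltc] -> 11 lines: zqie fyimd gloo oltc tlaze niz fagc zgos wzi ixn odcep
Hunk 2: at line 2 remove [oltc,tlaze,niz] add [kxu,uhot] -> 10 lines: zqie fyimd gloo kxu uhot fagc zgos wzi ixn odcep
Hunk 3: at line 6 remove [wzi] add [qive,bjgkx] -> 11 lines: zqie fyimd gloo kxu uhot fagc zgos qive bjgkx ixn odcep
Hunk 4: at line 5 remove [fagc] add [nlust] -> 11 lines: zqie fyimd gloo kxu uhot nlust zgos qive bjgkx ixn odcep
Hunk 5: at line 3 remove [uhot] add [asjry,jfn,wvjg] -> 13 lines: zqie fyimd gloo kxu asjry jfn wvjg nlust zgos qive bjgkx ixn odcep
Hunk 6: at line 4 remove [jfn,wvjg,nlust] add [vlm] -> 11 lines: zqie fyimd gloo kxu asjry vlm zgos qive bjgkx ixn odcep
Final line count: 11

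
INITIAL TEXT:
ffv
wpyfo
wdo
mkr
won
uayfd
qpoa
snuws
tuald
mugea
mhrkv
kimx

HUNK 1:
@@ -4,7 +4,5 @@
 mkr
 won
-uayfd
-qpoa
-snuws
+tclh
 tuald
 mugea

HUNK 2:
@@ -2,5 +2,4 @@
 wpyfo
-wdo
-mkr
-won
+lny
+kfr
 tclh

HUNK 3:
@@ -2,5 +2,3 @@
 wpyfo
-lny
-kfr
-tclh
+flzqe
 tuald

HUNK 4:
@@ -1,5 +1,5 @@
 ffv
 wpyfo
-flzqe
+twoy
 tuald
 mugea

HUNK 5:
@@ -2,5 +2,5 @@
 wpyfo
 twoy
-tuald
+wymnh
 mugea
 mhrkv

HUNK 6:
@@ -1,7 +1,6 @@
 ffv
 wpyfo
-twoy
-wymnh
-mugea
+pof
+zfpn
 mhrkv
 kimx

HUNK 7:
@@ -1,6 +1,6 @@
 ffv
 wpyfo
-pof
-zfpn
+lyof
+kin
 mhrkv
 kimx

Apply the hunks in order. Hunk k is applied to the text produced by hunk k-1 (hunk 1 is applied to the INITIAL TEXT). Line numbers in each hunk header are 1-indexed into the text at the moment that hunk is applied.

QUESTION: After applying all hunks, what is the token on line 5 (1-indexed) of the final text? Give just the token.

Answer: mhrkv

Derivation:
Hunk 1: at line 4 remove [uayfd,qpoa,snuws] add [tclh] -> 10 lines: ffv wpyfo wdo mkr won tclh tuald mugea mhrkv kimx
Hunk 2: at line 2 remove [wdo,mkr,won] add [lny,kfr] -> 9 lines: ffv wpyfo lny kfr tclh tuald mugea mhrkv kimx
Hunk 3: at line 2 remove [lny,kfr,tclh] add [flzqe] -> 7 lines: ffv wpyfo flzqe tuald mugea mhrkv kimx
Hunk 4: at line 1 remove [flzqe] add [twoy] -> 7 lines: ffv wpyfo twoy tuald mugea mhrkv kimx
Hunk 5: at line 2 remove [tuald] add [wymnh] -> 7 lines: ffv wpyfo twoy wymnh mugea mhrkv kimx
Hunk 6: at line 1 remove [twoy,wymnh,mugea] add [pof,zfpn] -> 6 lines: ffv wpyfo pof zfpn mhrkv kimx
Hunk 7: at line 1 remove [pof,zfpn] add [lyof,kin] -> 6 lines: ffv wpyfo lyof kin mhrkv kimx
Final line 5: mhrkv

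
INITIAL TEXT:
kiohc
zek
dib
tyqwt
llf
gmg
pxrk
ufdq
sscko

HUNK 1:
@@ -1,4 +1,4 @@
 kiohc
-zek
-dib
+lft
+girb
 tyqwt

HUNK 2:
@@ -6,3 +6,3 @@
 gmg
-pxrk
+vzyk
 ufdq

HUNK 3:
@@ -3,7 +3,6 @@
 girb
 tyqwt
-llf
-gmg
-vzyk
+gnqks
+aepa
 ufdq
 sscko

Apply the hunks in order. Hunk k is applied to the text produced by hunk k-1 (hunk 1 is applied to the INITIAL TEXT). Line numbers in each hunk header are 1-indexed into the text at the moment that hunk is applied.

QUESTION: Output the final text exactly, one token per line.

Answer: kiohc
lft
girb
tyqwt
gnqks
aepa
ufdq
sscko

Derivation:
Hunk 1: at line 1 remove [zek,dib] add [lft,girb] -> 9 lines: kiohc lft girb tyqwt llf gmg pxrk ufdq sscko
Hunk 2: at line 6 remove [pxrk] add [vzyk] -> 9 lines: kiohc lft girb tyqwt llf gmg vzyk ufdq sscko
Hunk 3: at line 3 remove [llf,gmg,vzyk] add [gnqks,aepa] -> 8 lines: kiohc lft girb tyqwt gnqks aepa ufdq sscko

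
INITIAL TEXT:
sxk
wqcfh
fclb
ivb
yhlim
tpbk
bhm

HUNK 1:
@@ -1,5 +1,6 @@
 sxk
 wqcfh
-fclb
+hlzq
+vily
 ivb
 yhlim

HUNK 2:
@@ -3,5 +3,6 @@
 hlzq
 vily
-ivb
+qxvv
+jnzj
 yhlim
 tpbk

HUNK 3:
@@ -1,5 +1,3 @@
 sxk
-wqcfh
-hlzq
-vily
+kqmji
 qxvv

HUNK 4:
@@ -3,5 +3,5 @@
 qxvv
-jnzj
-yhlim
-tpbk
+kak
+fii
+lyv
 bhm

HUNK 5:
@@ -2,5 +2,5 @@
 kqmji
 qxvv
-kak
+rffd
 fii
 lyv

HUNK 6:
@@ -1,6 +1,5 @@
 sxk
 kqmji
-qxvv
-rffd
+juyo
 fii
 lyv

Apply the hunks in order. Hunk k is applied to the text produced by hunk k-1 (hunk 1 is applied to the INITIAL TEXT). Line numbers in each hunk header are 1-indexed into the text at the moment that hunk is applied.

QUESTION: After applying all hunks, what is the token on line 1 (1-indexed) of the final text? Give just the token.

Answer: sxk

Derivation:
Hunk 1: at line 1 remove [fclb] add [hlzq,vily] -> 8 lines: sxk wqcfh hlzq vily ivb yhlim tpbk bhm
Hunk 2: at line 3 remove [ivb] add [qxvv,jnzj] -> 9 lines: sxk wqcfh hlzq vily qxvv jnzj yhlim tpbk bhm
Hunk 3: at line 1 remove [wqcfh,hlzq,vily] add [kqmji] -> 7 lines: sxk kqmji qxvv jnzj yhlim tpbk bhm
Hunk 4: at line 3 remove [jnzj,yhlim,tpbk] add [kak,fii,lyv] -> 7 lines: sxk kqmji qxvv kak fii lyv bhm
Hunk 5: at line 2 remove [kak] add [rffd] -> 7 lines: sxk kqmji qxvv rffd fii lyv bhm
Hunk 6: at line 1 remove [qxvv,rffd] add [juyo] -> 6 lines: sxk kqmji juyo fii lyv bhm
Final line 1: sxk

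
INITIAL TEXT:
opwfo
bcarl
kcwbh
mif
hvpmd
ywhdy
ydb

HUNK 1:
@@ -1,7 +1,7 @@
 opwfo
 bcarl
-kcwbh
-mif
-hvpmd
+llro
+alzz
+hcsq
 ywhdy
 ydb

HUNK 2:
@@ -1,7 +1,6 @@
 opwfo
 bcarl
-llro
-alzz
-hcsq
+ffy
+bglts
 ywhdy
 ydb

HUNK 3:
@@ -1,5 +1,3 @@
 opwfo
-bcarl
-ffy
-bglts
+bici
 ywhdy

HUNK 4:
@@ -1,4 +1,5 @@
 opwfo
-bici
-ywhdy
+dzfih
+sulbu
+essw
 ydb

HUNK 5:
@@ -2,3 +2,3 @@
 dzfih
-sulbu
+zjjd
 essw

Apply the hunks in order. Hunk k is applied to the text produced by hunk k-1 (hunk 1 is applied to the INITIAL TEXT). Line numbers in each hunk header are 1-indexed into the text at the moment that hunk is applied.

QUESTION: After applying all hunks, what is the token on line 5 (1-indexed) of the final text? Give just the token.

Hunk 1: at line 1 remove [kcwbh,mif,hvpmd] add [llro,alzz,hcsq] -> 7 lines: opwfo bcarl llro alzz hcsq ywhdy ydb
Hunk 2: at line 1 remove [llro,alzz,hcsq] add [ffy,bglts] -> 6 lines: opwfo bcarl ffy bglts ywhdy ydb
Hunk 3: at line 1 remove [bcarl,ffy,bglts] add [bici] -> 4 lines: opwfo bici ywhdy ydb
Hunk 4: at line 1 remove [bici,ywhdy] add [dzfih,sulbu,essw] -> 5 lines: opwfo dzfih sulbu essw ydb
Hunk 5: at line 2 remove [sulbu] add [zjjd] -> 5 lines: opwfo dzfih zjjd essw ydb
Final line 5: ydb

Answer: ydb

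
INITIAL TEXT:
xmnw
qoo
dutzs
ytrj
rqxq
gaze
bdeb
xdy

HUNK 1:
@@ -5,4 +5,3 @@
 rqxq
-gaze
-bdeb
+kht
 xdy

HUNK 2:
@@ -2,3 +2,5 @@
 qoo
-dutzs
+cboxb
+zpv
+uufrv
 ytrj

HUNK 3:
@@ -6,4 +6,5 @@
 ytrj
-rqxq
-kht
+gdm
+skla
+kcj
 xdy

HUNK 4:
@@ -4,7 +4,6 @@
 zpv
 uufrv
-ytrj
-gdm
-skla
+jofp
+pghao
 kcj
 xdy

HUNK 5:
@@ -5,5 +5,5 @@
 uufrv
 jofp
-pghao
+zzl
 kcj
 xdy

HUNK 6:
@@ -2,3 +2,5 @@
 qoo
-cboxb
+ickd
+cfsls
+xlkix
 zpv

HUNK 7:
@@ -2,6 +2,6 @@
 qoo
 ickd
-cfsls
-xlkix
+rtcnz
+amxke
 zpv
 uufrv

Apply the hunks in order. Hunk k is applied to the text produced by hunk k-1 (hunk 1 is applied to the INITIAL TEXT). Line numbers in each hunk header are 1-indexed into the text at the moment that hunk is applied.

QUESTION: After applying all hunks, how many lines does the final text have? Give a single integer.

Hunk 1: at line 5 remove [gaze,bdeb] add [kht] -> 7 lines: xmnw qoo dutzs ytrj rqxq kht xdy
Hunk 2: at line 2 remove [dutzs] add [cboxb,zpv,uufrv] -> 9 lines: xmnw qoo cboxb zpv uufrv ytrj rqxq kht xdy
Hunk 3: at line 6 remove [rqxq,kht] add [gdm,skla,kcj] -> 10 lines: xmnw qoo cboxb zpv uufrv ytrj gdm skla kcj xdy
Hunk 4: at line 4 remove [ytrj,gdm,skla] add [jofp,pghao] -> 9 lines: xmnw qoo cboxb zpv uufrv jofp pghao kcj xdy
Hunk 5: at line 5 remove [pghao] add [zzl] -> 9 lines: xmnw qoo cboxb zpv uufrv jofp zzl kcj xdy
Hunk 6: at line 2 remove [cboxb] add [ickd,cfsls,xlkix] -> 11 lines: xmnw qoo ickd cfsls xlkix zpv uufrv jofp zzl kcj xdy
Hunk 7: at line 2 remove [cfsls,xlkix] add [rtcnz,amxke] -> 11 lines: xmnw qoo ickd rtcnz amxke zpv uufrv jofp zzl kcj xdy
Final line count: 11

Answer: 11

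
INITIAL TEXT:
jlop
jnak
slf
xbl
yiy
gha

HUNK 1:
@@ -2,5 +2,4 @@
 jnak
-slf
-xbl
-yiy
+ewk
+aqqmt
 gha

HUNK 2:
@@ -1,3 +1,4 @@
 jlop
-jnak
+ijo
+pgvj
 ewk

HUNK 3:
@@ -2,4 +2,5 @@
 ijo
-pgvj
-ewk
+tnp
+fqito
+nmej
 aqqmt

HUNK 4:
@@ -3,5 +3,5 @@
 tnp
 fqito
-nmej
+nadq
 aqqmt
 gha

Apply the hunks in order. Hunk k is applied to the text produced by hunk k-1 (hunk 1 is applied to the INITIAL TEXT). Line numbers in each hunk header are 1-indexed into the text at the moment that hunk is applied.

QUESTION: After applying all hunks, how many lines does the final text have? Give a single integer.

Hunk 1: at line 2 remove [slf,xbl,yiy] add [ewk,aqqmt] -> 5 lines: jlop jnak ewk aqqmt gha
Hunk 2: at line 1 remove [jnak] add [ijo,pgvj] -> 6 lines: jlop ijo pgvj ewk aqqmt gha
Hunk 3: at line 2 remove [pgvj,ewk] add [tnp,fqito,nmej] -> 7 lines: jlop ijo tnp fqito nmej aqqmt gha
Hunk 4: at line 3 remove [nmej] add [nadq] -> 7 lines: jlop ijo tnp fqito nadq aqqmt gha
Final line count: 7

Answer: 7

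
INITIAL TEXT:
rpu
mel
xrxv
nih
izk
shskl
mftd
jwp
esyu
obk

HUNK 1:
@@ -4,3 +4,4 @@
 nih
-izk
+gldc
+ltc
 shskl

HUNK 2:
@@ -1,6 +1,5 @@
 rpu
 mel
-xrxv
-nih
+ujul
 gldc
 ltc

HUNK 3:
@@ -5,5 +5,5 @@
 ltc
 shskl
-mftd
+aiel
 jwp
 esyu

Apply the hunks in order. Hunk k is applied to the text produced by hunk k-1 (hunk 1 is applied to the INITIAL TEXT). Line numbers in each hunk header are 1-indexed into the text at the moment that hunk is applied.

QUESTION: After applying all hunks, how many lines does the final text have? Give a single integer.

Answer: 10

Derivation:
Hunk 1: at line 4 remove [izk] add [gldc,ltc] -> 11 lines: rpu mel xrxv nih gldc ltc shskl mftd jwp esyu obk
Hunk 2: at line 1 remove [xrxv,nih] add [ujul] -> 10 lines: rpu mel ujul gldc ltc shskl mftd jwp esyu obk
Hunk 3: at line 5 remove [mftd] add [aiel] -> 10 lines: rpu mel ujul gldc ltc shskl aiel jwp esyu obk
Final line count: 10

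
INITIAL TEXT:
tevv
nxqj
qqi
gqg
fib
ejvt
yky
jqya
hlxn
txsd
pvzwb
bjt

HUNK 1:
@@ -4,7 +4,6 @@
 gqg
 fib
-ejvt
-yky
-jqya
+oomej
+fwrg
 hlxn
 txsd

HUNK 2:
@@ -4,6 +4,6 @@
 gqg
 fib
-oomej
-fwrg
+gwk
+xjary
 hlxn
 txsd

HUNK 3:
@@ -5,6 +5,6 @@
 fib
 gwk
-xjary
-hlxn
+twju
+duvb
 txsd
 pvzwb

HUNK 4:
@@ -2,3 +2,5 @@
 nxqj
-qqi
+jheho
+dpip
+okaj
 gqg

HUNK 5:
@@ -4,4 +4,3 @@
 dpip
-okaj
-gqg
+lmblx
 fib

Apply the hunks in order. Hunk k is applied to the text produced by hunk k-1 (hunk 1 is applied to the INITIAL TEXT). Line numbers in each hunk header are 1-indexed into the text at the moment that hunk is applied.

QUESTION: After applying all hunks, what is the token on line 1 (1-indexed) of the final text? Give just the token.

Answer: tevv

Derivation:
Hunk 1: at line 4 remove [ejvt,yky,jqya] add [oomej,fwrg] -> 11 lines: tevv nxqj qqi gqg fib oomej fwrg hlxn txsd pvzwb bjt
Hunk 2: at line 4 remove [oomej,fwrg] add [gwk,xjary] -> 11 lines: tevv nxqj qqi gqg fib gwk xjary hlxn txsd pvzwb bjt
Hunk 3: at line 5 remove [xjary,hlxn] add [twju,duvb] -> 11 lines: tevv nxqj qqi gqg fib gwk twju duvb txsd pvzwb bjt
Hunk 4: at line 2 remove [qqi] add [jheho,dpip,okaj] -> 13 lines: tevv nxqj jheho dpip okaj gqg fib gwk twju duvb txsd pvzwb bjt
Hunk 5: at line 4 remove [okaj,gqg] add [lmblx] -> 12 lines: tevv nxqj jheho dpip lmblx fib gwk twju duvb txsd pvzwb bjt
Final line 1: tevv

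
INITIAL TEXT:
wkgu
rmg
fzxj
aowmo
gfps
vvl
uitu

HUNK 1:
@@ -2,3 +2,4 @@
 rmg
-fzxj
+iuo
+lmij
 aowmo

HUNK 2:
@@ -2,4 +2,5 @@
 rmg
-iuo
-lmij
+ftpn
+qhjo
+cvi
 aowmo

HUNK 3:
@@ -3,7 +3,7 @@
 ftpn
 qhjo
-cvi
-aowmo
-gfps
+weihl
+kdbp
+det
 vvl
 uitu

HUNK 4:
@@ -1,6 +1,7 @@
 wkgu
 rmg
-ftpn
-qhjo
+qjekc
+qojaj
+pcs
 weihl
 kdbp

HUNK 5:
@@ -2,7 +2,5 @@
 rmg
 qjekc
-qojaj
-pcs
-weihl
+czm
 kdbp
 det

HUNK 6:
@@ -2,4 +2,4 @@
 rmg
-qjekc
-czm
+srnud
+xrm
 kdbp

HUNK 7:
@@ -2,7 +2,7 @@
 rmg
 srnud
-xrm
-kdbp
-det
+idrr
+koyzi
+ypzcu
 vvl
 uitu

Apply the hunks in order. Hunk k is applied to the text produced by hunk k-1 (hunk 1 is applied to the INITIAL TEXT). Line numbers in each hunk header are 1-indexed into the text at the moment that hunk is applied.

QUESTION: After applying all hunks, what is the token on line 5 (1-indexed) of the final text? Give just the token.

Hunk 1: at line 2 remove [fzxj] add [iuo,lmij] -> 8 lines: wkgu rmg iuo lmij aowmo gfps vvl uitu
Hunk 2: at line 2 remove [iuo,lmij] add [ftpn,qhjo,cvi] -> 9 lines: wkgu rmg ftpn qhjo cvi aowmo gfps vvl uitu
Hunk 3: at line 3 remove [cvi,aowmo,gfps] add [weihl,kdbp,det] -> 9 lines: wkgu rmg ftpn qhjo weihl kdbp det vvl uitu
Hunk 4: at line 1 remove [ftpn,qhjo] add [qjekc,qojaj,pcs] -> 10 lines: wkgu rmg qjekc qojaj pcs weihl kdbp det vvl uitu
Hunk 5: at line 2 remove [qojaj,pcs,weihl] add [czm] -> 8 lines: wkgu rmg qjekc czm kdbp det vvl uitu
Hunk 6: at line 2 remove [qjekc,czm] add [srnud,xrm] -> 8 lines: wkgu rmg srnud xrm kdbp det vvl uitu
Hunk 7: at line 2 remove [xrm,kdbp,det] add [idrr,koyzi,ypzcu] -> 8 lines: wkgu rmg srnud idrr koyzi ypzcu vvl uitu
Final line 5: koyzi

Answer: koyzi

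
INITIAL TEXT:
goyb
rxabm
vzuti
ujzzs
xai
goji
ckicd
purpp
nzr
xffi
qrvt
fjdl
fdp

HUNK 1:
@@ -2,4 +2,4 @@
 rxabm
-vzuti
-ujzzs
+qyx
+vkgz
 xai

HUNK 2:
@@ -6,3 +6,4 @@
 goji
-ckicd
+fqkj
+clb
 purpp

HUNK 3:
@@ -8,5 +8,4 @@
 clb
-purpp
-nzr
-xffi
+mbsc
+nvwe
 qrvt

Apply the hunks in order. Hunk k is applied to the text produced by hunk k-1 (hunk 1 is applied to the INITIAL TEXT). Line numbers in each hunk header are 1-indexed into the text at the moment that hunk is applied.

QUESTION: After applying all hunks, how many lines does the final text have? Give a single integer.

Answer: 13

Derivation:
Hunk 1: at line 2 remove [vzuti,ujzzs] add [qyx,vkgz] -> 13 lines: goyb rxabm qyx vkgz xai goji ckicd purpp nzr xffi qrvt fjdl fdp
Hunk 2: at line 6 remove [ckicd] add [fqkj,clb] -> 14 lines: goyb rxabm qyx vkgz xai goji fqkj clb purpp nzr xffi qrvt fjdl fdp
Hunk 3: at line 8 remove [purpp,nzr,xffi] add [mbsc,nvwe] -> 13 lines: goyb rxabm qyx vkgz xai goji fqkj clb mbsc nvwe qrvt fjdl fdp
Final line count: 13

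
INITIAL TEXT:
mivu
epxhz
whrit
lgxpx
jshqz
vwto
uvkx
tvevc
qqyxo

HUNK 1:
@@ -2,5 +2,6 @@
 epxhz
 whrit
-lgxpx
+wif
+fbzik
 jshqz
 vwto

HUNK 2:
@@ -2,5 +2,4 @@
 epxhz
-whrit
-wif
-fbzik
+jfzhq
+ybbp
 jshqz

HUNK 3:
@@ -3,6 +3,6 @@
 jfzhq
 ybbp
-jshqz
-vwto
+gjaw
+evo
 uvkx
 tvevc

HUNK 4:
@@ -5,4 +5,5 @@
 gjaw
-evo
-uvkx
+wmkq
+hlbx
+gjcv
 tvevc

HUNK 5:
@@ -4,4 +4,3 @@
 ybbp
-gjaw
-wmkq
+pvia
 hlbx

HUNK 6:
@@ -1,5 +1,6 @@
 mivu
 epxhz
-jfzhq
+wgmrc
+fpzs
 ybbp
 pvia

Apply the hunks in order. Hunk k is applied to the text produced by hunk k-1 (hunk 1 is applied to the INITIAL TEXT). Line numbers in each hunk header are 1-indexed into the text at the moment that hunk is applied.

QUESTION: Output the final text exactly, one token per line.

Answer: mivu
epxhz
wgmrc
fpzs
ybbp
pvia
hlbx
gjcv
tvevc
qqyxo

Derivation:
Hunk 1: at line 2 remove [lgxpx] add [wif,fbzik] -> 10 lines: mivu epxhz whrit wif fbzik jshqz vwto uvkx tvevc qqyxo
Hunk 2: at line 2 remove [whrit,wif,fbzik] add [jfzhq,ybbp] -> 9 lines: mivu epxhz jfzhq ybbp jshqz vwto uvkx tvevc qqyxo
Hunk 3: at line 3 remove [jshqz,vwto] add [gjaw,evo] -> 9 lines: mivu epxhz jfzhq ybbp gjaw evo uvkx tvevc qqyxo
Hunk 4: at line 5 remove [evo,uvkx] add [wmkq,hlbx,gjcv] -> 10 lines: mivu epxhz jfzhq ybbp gjaw wmkq hlbx gjcv tvevc qqyxo
Hunk 5: at line 4 remove [gjaw,wmkq] add [pvia] -> 9 lines: mivu epxhz jfzhq ybbp pvia hlbx gjcv tvevc qqyxo
Hunk 6: at line 1 remove [jfzhq] add [wgmrc,fpzs] -> 10 lines: mivu epxhz wgmrc fpzs ybbp pvia hlbx gjcv tvevc qqyxo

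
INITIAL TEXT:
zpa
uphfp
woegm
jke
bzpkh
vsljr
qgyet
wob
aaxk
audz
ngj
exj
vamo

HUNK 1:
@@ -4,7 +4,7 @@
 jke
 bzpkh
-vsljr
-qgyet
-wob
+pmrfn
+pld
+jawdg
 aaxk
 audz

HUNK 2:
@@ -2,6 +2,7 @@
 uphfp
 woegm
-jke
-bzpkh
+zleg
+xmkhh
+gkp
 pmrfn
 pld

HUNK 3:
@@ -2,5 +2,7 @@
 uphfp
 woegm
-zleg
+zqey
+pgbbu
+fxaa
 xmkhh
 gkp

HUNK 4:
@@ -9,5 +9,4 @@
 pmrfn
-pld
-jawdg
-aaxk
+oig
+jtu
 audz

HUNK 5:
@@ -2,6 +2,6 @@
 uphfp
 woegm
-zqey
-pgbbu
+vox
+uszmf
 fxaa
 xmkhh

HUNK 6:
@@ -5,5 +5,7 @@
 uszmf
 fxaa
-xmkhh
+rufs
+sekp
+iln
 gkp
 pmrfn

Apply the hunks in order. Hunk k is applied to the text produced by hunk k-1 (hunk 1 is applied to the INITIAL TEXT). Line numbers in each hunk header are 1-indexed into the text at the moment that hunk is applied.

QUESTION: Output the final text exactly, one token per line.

Hunk 1: at line 4 remove [vsljr,qgyet,wob] add [pmrfn,pld,jawdg] -> 13 lines: zpa uphfp woegm jke bzpkh pmrfn pld jawdg aaxk audz ngj exj vamo
Hunk 2: at line 2 remove [jke,bzpkh] add [zleg,xmkhh,gkp] -> 14 lines: zpa uphfp woegm zleg xmkhh gkp pmrfn pld jawdg aaxk audz ngj exj vamo
Hunk 3: at line 2 remove [zleg] add [zqey,pgbbu,fxaa] -> 16 lines: zpa uphfp woegm zqey pgbbu fxaa xmkhh gkp pmrfn pld jawdg aaxk audz ngj exj vamo
Hunk 4: at line 9 remove [pld,jawdg,aaxk] add [oig,jtu] -> 15 lines: zpa uphfp woegm zqey pgbbu fxaa xmkhh gkp pmrfn oig jtu audz ngj exj vamo
Hunk 5: at line 2 remove [zqey,pgbbu] add [vox,uszmf] -> 15 lines: zpa uphfp woegm vox uszmf fxaa xmkhh gkp pmrfn oig jtu audz ngj exj vamo
Hunk 6: at line 5 remove [xmkhh] add [rufs,sekp,iln] -> 17 lines: zpa uphfp woegm vox uszmf fxaa rufs sekp iln gkp pmrfn oig jtu audz ngj exj vamo

Answer: zpa
uphfp
woegm
vox
uszmf
fxaa
rufs
sekp
iln
gkp
pmrfn
oig
jtu
audz
ngj
exj
vamo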